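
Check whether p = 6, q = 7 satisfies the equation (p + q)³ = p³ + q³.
Fails

Substituting p = 6, q = 7:

LHS = (6 + 7)³ = 2197
RHS = 6³ + 7³ = 559

LHS ≠ RHS, so the equation does not hold at this point.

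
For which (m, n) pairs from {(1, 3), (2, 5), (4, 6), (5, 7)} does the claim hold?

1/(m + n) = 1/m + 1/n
None

Testing each pair:
(1, 3): LHS = 1/4, RHS = 4/3 → fails
(2, 5): LHS = 1/7, RHS = 7/10 → fails
(4, 6): LHS = 1/10, RHS = 5/12 → fails
(5, 7): LHS = 1/12, RHS = 12/35 → fails

No pair satisfies the claim.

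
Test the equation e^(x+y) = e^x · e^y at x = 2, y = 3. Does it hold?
Holds

Substituting x = 2, y = 3:

LHS = e^(2+3) = e^5 ≈ 148.4
RHS = e^2 · e^3 = e^5 ≈ 148.4

LHS = RHS, so the equation holds at this point.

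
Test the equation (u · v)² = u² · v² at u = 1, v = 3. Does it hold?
Holds

Substituting u = 1, v = 3:

LHS = (1 · 3)² = 9
RHS = 1² · 3² = 9

LHS = RHS, so the equation holds at this point.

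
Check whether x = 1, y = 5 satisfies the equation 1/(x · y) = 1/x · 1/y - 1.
Substituting x = 1, y = 5:

LHS = 1/(1 · 5) = 1/5
RHS = 1/1 · 1/5 - 1 = -4/5

LHS ≠ RHS, so the equation does not hold at this point.

Answer: Fails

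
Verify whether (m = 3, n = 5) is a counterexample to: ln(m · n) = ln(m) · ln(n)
Yes

Substituting m = 3, n = 5:
LHS = ln(3 · 5) = ln(15) ≈ 2.708
RHS = ln(3) · ln(5) ≈ 1.768

Since LHS ≠ RHS, this pair disproves the claim.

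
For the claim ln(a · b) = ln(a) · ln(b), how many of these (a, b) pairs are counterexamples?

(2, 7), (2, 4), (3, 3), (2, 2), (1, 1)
Testing each pair:
(2, 7): LHS = ln(14) ≈ 2.639, RHS = ln(2)·ln(7) ≈ 1.349 → counterexample
(2, 4): LHS = ln(8) ≈ 2.079, RHS = ln(2)·ln(4) ≈ 0.9609 → counterexample
(3, 3): LHS = ln(9) ≈ 2.197, RHS = ln(3)² ≈ 1.207 → counterexample
(2, 2): LHS = ln(4) ≈ 1.386, RHS = ln(2)² ≈ 0.4805 → counterexample
(1, 1): LHS = 0, RHS = 0 → satisfies claim

That makes 4 counterexamples.

Answer: 4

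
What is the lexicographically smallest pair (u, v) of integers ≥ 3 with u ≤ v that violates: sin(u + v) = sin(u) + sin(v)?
Substituting (3, 3) into the claim:
LHS = sin(3 + 3) = sin(6) ≈ -0.2794
RHS = sin(3) + sin(3) = 2·sin(3) ≈ 0.2822

Since LHS ≠ RHS, this pair disproves the claim, and no lexicographically smaller pair (u ≤ v, integers ≥ 3) does.

For instance (9, 9) is also a counterexample (LHS = sin(18) ≈ -0.751, RHS = 2·sin(9) ≈ 0.8242), but it's lexicographically larger.

Answer: (u, v) = (3, 3)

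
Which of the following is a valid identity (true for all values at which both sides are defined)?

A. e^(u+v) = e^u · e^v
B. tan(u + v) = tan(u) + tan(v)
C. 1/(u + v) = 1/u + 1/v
A

A: holds — e.g. at (4, 6), both sides equal e^10 ≈ 22026.5.
B: fails at (1, 4) — LHS = tan(5) ≈ -3.381, RHS = tan(4) + tan(1) ≈ 2.715.
C: fails at (4, 5) — LHS = 1/9, RHS = 9/20.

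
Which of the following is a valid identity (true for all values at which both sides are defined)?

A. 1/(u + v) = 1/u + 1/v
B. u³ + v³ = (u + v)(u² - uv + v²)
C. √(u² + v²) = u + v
B

A: fails at (4, 5) — LHS = 1/9, RHS = 9/20.
B: holds — e.g. at (1, 3), both sides equal 28.
C: fails at (1, 3) — LHS = √(10) ≈ 3.162, RHS = 4.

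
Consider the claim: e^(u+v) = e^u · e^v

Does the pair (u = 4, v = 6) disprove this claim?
Substituting u = 4, v = 6:
LHS = e^(4+6) = e^10 ≈ 22026.5
RHS = e^4 · e^6 = e^10 ≈ 22026.5

The sides agree, so this pair does not disprove the claim.

Answer: No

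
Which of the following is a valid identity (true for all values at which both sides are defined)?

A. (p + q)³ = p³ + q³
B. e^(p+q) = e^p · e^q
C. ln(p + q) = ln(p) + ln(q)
A: fails at (2, 3) — LHS = 125, RHS = 35.
B: holds — e.g. at (3, 5), both sides equal e^8 ≈ 2981.
C: fails at (1, 1) — LHS = ln(2) ≈ 0.6931, RHS = 0.

Answer: B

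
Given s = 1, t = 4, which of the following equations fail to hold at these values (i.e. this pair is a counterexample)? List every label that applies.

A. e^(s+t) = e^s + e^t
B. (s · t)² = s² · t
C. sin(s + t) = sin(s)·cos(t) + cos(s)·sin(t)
A, B

Evaluating each claim at the given values:
A. LHS = e^5 ≈ 148.4, RHS = e + e^4 ≈ 57.32 → fails here (LHS ≠ RHS)
B. LHS = 16, RHS = 4 → fails here (LHS ≠ RHS)
C. LHS = sin(5) ≈ -0.9589, RHS = sin(1)·cos(4) + sin(4)·cos(1) ≈ -0.9589 → holds here (LHS = RHS)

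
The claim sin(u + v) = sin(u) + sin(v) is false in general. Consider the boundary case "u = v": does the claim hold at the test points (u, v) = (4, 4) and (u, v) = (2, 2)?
At (4, 4): LHS = sin(8) ≈ 0.9894 ≠ RHS = 2·sin(4) ≈ -1.514
At (2, 2): LHS = sin(4) ≈ -0.7568 ≠ RHS = 2·sin(2) ≈ 1.819

Answer: No, fails at both test points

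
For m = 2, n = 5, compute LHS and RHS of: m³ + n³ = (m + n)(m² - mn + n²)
LHS = 2³ + 5³ = 133
RHS = (2 + 5)(2² - 2·5 + 5²) = 133

LHS = RHS: the two sides agree.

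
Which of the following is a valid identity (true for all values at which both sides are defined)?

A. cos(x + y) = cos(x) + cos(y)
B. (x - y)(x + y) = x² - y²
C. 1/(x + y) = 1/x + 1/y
A: fails at (1, 5) — LHS = cos(6) ≈ 0.9602, RHS = cos(5) + cos(1) ≈ 0.824.
B: holds — e.g. at (4, 4), both sides equal 0.
C: fails at (2, 5) — LHS = 1/7, RHS = 7/10.

Answer: B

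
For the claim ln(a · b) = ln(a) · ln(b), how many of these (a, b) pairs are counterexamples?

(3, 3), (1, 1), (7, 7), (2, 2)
Testing each pair:
(3, 3): LHS = ln(9) ≈ 2.197, RHS = ln(3)² ≈ 1.207 → counterexample
(1, 1): LHS = 0, RHS = 0 → satisfies claim
(7, 7): LHS = ln(49) ≈ 3.892, RHS = ln(7)² ≈ 3.787 → counterexample
(2, 2): LHS = ln(4) ≈ 1.386, RHS = ln(2)² ≈ 0.4805 → counterexample

That makes 3 counterexamples.

Answer: 3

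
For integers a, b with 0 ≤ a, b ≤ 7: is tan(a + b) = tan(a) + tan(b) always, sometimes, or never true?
Sometimes true

It holds at (a, b) = (2, 0) (both sides equal tan(2) ≈ -2.185), but fails at (a, b) = (1, 5) (LHS = tan(6) ≈ -0.291, RHS = tan(5) + tan(1) ≈ -1.823).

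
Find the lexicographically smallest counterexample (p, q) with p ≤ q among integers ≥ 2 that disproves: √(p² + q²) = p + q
(p, q) = (2, 2)

Substituting (2, 2) into the claim:
LHS = √(2² + 2²) = 2·√(2) ≈ 2.828
RHS = 2 + 2 = 4

Since LHS ≠ RHS, this pair disproves the claim, and no lexicographically smaller pair (p ≤ q, integers ≥ 2) does.

For instance (4, 4) is also a counterexample (LHS = 4·√(2) ≈ 5.657, RHS = 8), but it's lexicographically larger.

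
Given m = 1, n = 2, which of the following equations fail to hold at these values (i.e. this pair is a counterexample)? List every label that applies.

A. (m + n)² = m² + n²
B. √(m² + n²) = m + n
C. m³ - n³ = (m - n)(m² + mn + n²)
Evaluating each claim at the given values:
A. LHS = 9, RHS = 5 → fails here (LHS ≠ RHS)
B. LHS = √(5) ≈ 2.236, RHS = 3 → fails here (LHS ≠ RHS)
C. LHS = -7, RHS = -7 → holds here (LHS = RHS)

Answer: A, B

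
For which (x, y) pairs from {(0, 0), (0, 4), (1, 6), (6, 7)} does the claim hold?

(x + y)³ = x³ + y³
Testing each pair:
(0, 0): LHS = 0, RHS = 0 → holds
(0, 4): LHS = 64, RHS = 64 → holds
(1, 6): LHS = 343, RHS = 217 → fails
(6, 7): LHS = 2197, RHS = 559 → fails

2 of 4 pairs satisfy the claim.

Answer: (0, 0), (0, 4)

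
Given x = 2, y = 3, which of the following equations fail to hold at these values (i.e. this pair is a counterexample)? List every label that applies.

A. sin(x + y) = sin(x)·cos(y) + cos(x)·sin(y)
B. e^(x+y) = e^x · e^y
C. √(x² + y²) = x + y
C

Evaluating each claim at the given values:
A. LHS = sin(5) ≈ -0.9589, RHS = sin(2)·cos(3) + sin(3)·cos(2) ≈ -0.9589 → holds here (LHS = RHS)
B. LHS = e^5 ≈ 148.4, RHS = e^5 ≈ 148.4 → holds here (LHS = RHS)
C. LHS = √(13) ≈ 3.606, RHS = 5 → fails here (LHS ≠ RHS)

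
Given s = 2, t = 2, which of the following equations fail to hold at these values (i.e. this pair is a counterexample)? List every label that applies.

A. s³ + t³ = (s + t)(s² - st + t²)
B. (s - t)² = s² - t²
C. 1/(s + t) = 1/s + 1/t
C

Evaluating each claim at the given values:
A. LHS = 16, RHS = 16 → holds here (LHS = RHS)
B. LHS = 0, RHS = 0 → holds here (LHS = RHS)
C. LHS = 1/4, RHS = 1 → fails here (LHS ≠ RHS)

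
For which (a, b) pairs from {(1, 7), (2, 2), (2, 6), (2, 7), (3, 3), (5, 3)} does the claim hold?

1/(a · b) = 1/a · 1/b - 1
Testing each pair:
(1, 7): LHS = 1/7, RHS = -6/7 → fails
(2, 2): LHS = 1/4, RHS = -3/4 → fails
(2, 6): LHS = 1/12, RHS = -11/12 → fails
(2, 7): LHS = 1/14, RHS = -13/14 → fails
(3, 3): LHS = 1/9, RHS = -8/9 → fails
(5, 3): LHS = 1/15, RHS = -14/15 → fails

No pair satisfies the claim.

Answer: None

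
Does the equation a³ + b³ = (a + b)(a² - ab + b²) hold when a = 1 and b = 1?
Holds

Substituting a = 1, b = 1:

LHS = 1³ + 1³ = 2
RHS = (1 + 1)(1² - 1·1 + 1²) = 2

LHS = RHS, so the equation holds at this point.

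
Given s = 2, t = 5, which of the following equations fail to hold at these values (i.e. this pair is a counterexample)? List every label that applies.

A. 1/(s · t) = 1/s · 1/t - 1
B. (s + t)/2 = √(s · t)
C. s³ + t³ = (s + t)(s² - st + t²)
A, B

Evaluating each claim at the given values:
A. LHS = 1/10, RHS = -9/10 → fails here (LHS ≠ RHS)
B. LHS = 7/2, RHS = √(10) ≈ 3.162 → fails here (LHS ≠ RHS)
C. LHS = 133, RHS = 133 → holds here (LHS = RHS)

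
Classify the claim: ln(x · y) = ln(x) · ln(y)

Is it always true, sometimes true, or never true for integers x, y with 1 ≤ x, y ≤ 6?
It holds at (x, y) = (1, 1) (both sides equal 0), but fails at (x, y) = (3, 3) (LHS = ln(9) ≈ 2.197, RHS = ln(3)² ≈ 1.207).

Answer: Sometimes true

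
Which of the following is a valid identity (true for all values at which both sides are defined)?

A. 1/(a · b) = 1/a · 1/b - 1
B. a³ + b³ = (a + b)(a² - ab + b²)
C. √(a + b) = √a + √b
A: fails at (4, 4) — LHS = 1/16, RHS = -15/16.
B: holds — e.g. at (4, 4), both sides equal 128.
C: fails at (5, 8) — LHS = √(13) ≈ 3.606, RHS = √(5) + 2·√(2) ≈ 5.064.

Answer: B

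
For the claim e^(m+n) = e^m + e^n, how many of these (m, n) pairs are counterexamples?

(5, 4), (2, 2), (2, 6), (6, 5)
Testing each pair:
(5, 4): LHS = e^9 ≈ 8103, RHS = e^4 + e^5 ≈ 203 → counterexample
(2, 2): LHS = e^4 ≈ 54.6, RHS = 2·e^2 ≈ 14.78 → counterexample
(2, 6): LHS = e^8 ≈ 2981, RHS = e^2 + e^6 ≈ 410.8 → counterexample
(6, 5): LHS = e^11 ≈ 59874.1, RHS = e^5 + e^6 ≈ 551.8 → counterexample

That makes 4 counterexamples.

Answer: 4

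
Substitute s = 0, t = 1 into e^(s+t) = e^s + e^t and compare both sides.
LHS = e^(0+1) = e ≈ 2.718
RHS = e^0 + e^1 = 1 + e ≈ 3.718

LHS ≠ RHS (they differ by about 1), so the equation does not hold here.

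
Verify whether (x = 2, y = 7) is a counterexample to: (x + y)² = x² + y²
Substituting x = 2, y = 7:
LHS = (2 + 7)² = 81
RHS = 2² + 7² = 53

Since LHS ≠ RHS, this pair disproves the claim.

Answer: Yes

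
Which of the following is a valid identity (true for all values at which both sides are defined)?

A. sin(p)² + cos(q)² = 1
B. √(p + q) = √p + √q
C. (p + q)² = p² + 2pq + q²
A: fails at (2, 4) — LHS = cos(4)² + sin(2)² ≈ 1.254, RHS = 1.
B: fails at (3, 4) — LHS = √(7) ≈ 2.646, RHS = √(3) + 2 ≈ 3.732.
C: holds — e.g. at (3, 7), both sides equal 100.

Answer: C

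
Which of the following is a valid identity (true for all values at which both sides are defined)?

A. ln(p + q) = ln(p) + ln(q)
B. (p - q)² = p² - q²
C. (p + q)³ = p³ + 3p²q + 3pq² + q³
A: fails at (6, 7) — LHS = ln(13) ≈ 2.565, RHS = ln(6) + ln(7) ≈ 3.738.
B: fails at (1, 5) — LHS = 16, RHS = -24.
C: holds — e.g. at (3, 7), both sides equal 1000.

Answer: C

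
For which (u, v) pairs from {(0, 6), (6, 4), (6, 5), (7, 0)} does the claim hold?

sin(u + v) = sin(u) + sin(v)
Testing each pair:
(0, 6): LHS = sin(6) ≈ -0.2794, RHS = sin(6) ≈ -0.2794 → holds
(6, 4): LHS = sin(10) ≈ -0.544, RHS = sin(4) + sin(6) ≈ -1.036 → fails
(6, 5): LHS = sin(11) ≈ -1, RHS = sin(5) + sin(6) ≈ -1.238 → fails
(7, 0): LHS = sin(7) ≈ 0.657, RHS = sin(7) ≈ 0.657 → holds

2 of 4 pairs satisfy the claim.

Answer: (0, 6), (7, 0)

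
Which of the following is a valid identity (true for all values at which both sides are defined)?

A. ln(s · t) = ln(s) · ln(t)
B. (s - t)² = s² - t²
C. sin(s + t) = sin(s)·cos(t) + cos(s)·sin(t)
C

A: fails at (2, 7) — LHS = ln(14) ≈ 2.639, RHS = ln(2)·ln(7) ≈ 1.349.
B: fails at (1, 3) — LHS = 4, RHS = -8.
C: holds — e.g. at (3, 3), both sides equal sin(6) ≈ -0.2794.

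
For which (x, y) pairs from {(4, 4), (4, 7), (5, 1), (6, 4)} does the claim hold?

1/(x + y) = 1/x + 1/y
Testing each pair:
(4, 4): LHS = 1/8, RHS = 1/2 → fails
(4, 7): LHS = 1/11, RHS = 11/28 → fails
(5, 1): LHS = 1/6, RHS = 6/5 → fails
(6, 4): LHS = 1/10, RHS = 5/12 → fails

No pair satisfies the claim.

Answer: None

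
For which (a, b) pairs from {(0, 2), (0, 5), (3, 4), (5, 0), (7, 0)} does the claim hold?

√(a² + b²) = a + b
(0, 2), (0, 5), (5, 0), (7, 0)

Testing each pair:
(0, 2): LHS = 2, RHS = 2 → holds
(0, 5): LHS = 5, RHS = 5 → holds
(3, 4): LHS = 5, RHS = 7 → fails
(5, 0): LHS = 5, RHS = 5 → holds
(7, 0): LHS = 7, RHS = 7 → holds

4 of 5 pairs satisfy the claim.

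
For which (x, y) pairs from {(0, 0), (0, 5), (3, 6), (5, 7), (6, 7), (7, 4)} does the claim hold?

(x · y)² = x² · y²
Testing each pair:
(0, 0): LHS = 0, RHS = 0 → holds
(0, 5): LHS = 0, RHS = 0 → holds
(3, 6): LHS = 324, RHS = 324 → holds
(5, 7): LHS = 1225, RHS = 1225 → holds
(6, 7): LHS = 1764, RHS = 1764 → holds
(7, 4): LHS = 784, RHS = 784 → holds

Every pair satisfies the claim.

Answer: All pairs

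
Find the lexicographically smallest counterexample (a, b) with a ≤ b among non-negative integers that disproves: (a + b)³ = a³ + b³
At (0, 4): both sides equal 64, so it holds there.

Substituting (1, 1) into the claim:
LHS = (1 + 1)³ = 8
RHS = 1³ + 1³ = 2

Since LHS ≠ RHS, this pair disproves the claim, and no lexicographically smaller pair (a ≤ b, non-negative integers) does.

For instance (1, 5) is also a counterexample (LHS = 216, RHS = 126), but it's lexicographically larger.

Answer: (a, b) = (1, 1)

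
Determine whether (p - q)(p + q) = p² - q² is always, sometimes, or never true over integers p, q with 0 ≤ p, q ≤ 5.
Always true

The identity holds for every pair in the range. For instance at (p, q) = (3, 2): both sides equal 5.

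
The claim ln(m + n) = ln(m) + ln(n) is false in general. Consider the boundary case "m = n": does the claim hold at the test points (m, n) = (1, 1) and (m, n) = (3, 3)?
No, fails at both test points

At (1, 1): LHS = ln(2) ≈ 0.6931 ≠ RHS = 0
At (3, 3): LHS = ln(6) ≈ 1.792 ≠ RHS = 2·ln(3) ≈ 2.197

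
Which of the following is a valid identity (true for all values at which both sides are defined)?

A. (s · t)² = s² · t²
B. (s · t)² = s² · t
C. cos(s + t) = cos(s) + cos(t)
A: holds — e.g. at (2, 3), both sides equal 36.
B: fails at (4, 4) — LHS = 256, RHS = 64.
C: fails at (1, 5) — LHS = cos(6) ≈ 0.9602, RHS = cos(5) + cos(1) ≈ 0.824.

Answer: A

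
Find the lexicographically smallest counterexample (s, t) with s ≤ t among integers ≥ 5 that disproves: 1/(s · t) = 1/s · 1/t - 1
(s, t) = (5, 5)

Substituting (5, 5) into the claim:
LHS = 1/(5 · 5) = 1/25
RHS = 1/5 · 1/5 - 1 = -24/25

Since LHS ≠ RHS, this pair disproves the claim, and no lexicographically smaller pair (s ≤ t, integers ≥ 5) does.

For instance (8, 10) is also a counterexample (LHS = 1/80, RHS = -79/80), but it's lexicographically larger.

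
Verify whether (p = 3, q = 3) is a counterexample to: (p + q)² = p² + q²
Substituting p = 3, q = 3:
LHS = (3 + 3)² = 36
RHS = 3² + 3² = 18

Since LHS ≠ RHS, this pair disproves the claim.

Answer: Yes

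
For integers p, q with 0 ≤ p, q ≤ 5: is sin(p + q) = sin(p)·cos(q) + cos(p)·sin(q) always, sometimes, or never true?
The identity holds for every pair in the range. For instance at (p, q) = (5, 2): both sides equal sin(7) ≈ 0.657.

Answer: Always true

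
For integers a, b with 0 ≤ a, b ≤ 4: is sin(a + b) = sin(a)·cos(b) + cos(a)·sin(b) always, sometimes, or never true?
The identity holds for every pair in the range. For instance at (a, b) = (1, 3): both sides equal sin(4) ≈ -0.7568.

Answer: Always true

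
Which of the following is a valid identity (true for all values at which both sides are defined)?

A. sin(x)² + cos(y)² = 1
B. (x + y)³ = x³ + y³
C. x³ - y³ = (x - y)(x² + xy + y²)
A: fails at (2, 5) — LHS = cos(5)² + sin(2)² ≈ 0.9073, RHS = 1.
B: fails at (1, 1) — LHS = 8, RHS = 2.
C: holds — e.g. at (1, 5), both sides equal -124.

Answer: C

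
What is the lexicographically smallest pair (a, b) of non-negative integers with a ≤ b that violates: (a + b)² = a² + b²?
(a, b) = (1, 1)

At (0, 3): both sides equal 9, so it holds there.

Substituting (1, 1) into the claim:
LHS = (1 + 1)² = 4
RHS = 1² + 1² = 2

Since LHS ≠ RHS, this pair disproves the claim, and no lexicographically smaller pair (a ≤ b, non-negative integers) does.

For instance (4, 7) is also a counterexample (LHS = 121, RHS = 65), but it's lexicographically larger.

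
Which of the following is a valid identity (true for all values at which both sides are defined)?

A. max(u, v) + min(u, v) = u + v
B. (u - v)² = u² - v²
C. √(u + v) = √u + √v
A: holds — e.g. at (1, 4), both sides equal 5.
B: fails at (0, 1) — LHS = 1, RHS = -1.
C: fails at (1, 2) — LHS = √(3) ≈ 1.732, RHS = 1 + √(2) ≈ 2.414.

Answer: A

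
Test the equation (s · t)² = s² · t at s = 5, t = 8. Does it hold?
Substituting s = 5, t = 8:

LHS = (5 · 8)² = 1600
RHS = 5² · 8 = 200

LHS ≠ RHS, so the equation does not hold at this point.

Answer: Fails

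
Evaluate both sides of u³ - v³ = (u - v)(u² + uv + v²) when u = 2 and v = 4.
LHS = 2³ - 4³ = -56
RHS = (2 - 4)(2² + 2·4 + 4²) = -56

LHS = RHS: the two sides agree.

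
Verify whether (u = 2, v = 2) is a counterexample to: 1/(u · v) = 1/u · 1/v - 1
Substituting u = 2, v = 2:
LHS = 1/(2 · 2) = 1/4
RHS = 1/2 · 1/2 - 1 = -3/4

Since LHS ≠ RHS, this pair disproves the claim.

Answer: Yes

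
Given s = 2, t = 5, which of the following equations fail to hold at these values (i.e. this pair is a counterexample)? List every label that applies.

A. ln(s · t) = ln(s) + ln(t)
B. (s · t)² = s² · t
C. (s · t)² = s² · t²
B

Evaluating each claim at the given values:
A. LHS = ln(10) ≈ 2.303, RHS = ln(2) + ln(5) ≈ 2.303 → holds here (LHS = RHS)
B. LHS = 100, RHS = 20 → fails here (LHS ≠ RHS)
C. LHS = 100, RHS = 100 → holds here (LHS = RHS)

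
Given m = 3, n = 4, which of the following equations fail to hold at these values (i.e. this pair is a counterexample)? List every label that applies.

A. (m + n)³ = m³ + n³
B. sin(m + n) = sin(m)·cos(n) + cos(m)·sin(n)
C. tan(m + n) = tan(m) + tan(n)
Evaluating each claim at the given values:
A. LHS = 343, RHS = 91 → fails here (LHS ≠ RHS)
B. LHS = sin(7) ≈ 0.657, RHS = sin(3)·cos(4) + sin(4)·cos(3) ≈ 0.657 → holds here (LHS = RHS)
C. LHS = tan(7) ≈ 0.8714, RHS = tan(3) + tan(4) ≈ 1.015 → fails here (LHS ≠ RHS)

Answer: A, C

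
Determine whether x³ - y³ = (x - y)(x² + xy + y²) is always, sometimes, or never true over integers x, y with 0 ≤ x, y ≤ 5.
Always true

The identity holds for every pair in the range. For instance at (x, y) = (0, 4): both sides equal -64.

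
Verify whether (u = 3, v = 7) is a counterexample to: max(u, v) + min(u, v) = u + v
No

Substituting u = 3, v = 7:
LHS = max(3, 7) + min(3, 7) = 10
RHS = 3 + 7 = 10

The sides agree, so this pair does not disprove the claim.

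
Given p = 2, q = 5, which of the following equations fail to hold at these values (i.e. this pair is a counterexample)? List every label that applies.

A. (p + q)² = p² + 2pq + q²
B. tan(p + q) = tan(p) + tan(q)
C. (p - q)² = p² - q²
B, C

Evaluating each claim at the given values:
A. LHS = 49, RHS = 49 → holds here (LHS = RHS)
B. LHS = tan(7) ≈ 0.8714, RHS = tan(5) + tan(2) ≈ -5.566 → fails here (LHS ≠ RHS)
C. LHS = 9, RHS = -21 → fails here (LHS ≠ RHS)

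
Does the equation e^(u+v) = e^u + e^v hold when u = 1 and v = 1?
Substituting u = 1, v = 1:

LHS = e^(1+1) = e^2 ≈ 7.389
RHS = e^1 + e^1 = 2·e ≈ 5.437

LHS ≠ RHS, so the equation does not hold at this point.

Answer: Fails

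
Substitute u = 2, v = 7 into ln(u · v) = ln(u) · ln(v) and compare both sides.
LHS = ln(2 · 7) = ln(14) ≈ 2.639
RHS = ln(2) · ln(7) ≈ 1.349

LHS ≠ RHS (they differ by about 1.29), so the equation does not hold here.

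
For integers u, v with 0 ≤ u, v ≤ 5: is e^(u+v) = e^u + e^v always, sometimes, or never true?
Never true

The claim fails for every pair in the range. For instance at (u, v) = (3, 1): LHS = e^4 ≈ 54.6, RHS = e + e^3 ≈ 22.8.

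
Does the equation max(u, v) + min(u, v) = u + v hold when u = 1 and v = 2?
Holds

Substituting u = 1, v = 2:

LHS = max(1, 2) + min(1, 2) = 3
RHS = 1 + 2 = 3

LHS = RHS, so the equation holds at this point.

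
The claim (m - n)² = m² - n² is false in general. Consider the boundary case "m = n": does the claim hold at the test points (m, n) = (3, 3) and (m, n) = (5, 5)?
At (3, 3): LHS = 0, RHS = 0 → equal
At (5, 5): LHS = 0, RHS = 0 → equal

So the claim does hold at both of these boundary points, even though it is not an identity.

Answer: Yes, holds at both test points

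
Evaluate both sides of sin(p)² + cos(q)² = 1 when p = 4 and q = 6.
LHS = sin(4)² + cos(6)² ≈ 1.495
RHS = 1

LHS ≠ RHS (they differ by about 0.4947), so the equation does not hold here.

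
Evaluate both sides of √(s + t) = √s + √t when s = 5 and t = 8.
LHS = √(5 + 8) = √(13) ≈ 3.606
RHS = √5 + √8 = √(5) + 2·√(2) ≈ 5.064

LHS ≠ RHS (they differ by about 1.459), so the equation does not hold here.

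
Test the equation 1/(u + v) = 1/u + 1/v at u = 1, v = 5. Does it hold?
Fails

Substituting u = 1, v = 5:

LHS = 1/(1 + 5) = 1/6
RHS = 1/1 + 1/5 = 6/5

LHS ≠ RHS, so the equation does not hold at this point.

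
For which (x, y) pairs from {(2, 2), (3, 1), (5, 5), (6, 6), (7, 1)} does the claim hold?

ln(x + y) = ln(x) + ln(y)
(2, 2)

Testing each pair:
(2, 2): LHS = ln(4) ≈ 1.386, RHS = 2·ln(2) ≈ 1.386 → holds
(3, 1): LHS = ln(4) ≈ 1.386, RHS = ln(3) ≈ 1.099 → fails
(5, 5): LHS = ln(10) ≈ 2.303, RHS = 2·ln(5) ≈ 3.219 → fails
(6, 6): LHS = ln(12) ≈ 2.485, RHS = 2·ln(6) ≈ 3.584 → fails
(7, 1): LHS = ln(8) ≈ 2.079, RHS = ln(7) ≈ 1.946 → fails

1 of 5 pairs satisfies the claim.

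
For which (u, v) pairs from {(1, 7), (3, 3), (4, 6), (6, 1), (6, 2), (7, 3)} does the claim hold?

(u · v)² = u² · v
(6, 1)

Testing each pair:
(1, 7): LHS = 49, RHS = 7 → fails
(3, 3): LHS = 81, RHS = 27 → fails
(4, 6): LHS = 576, RHS = 96 → fails
(6, 1): LHS = 36, RHS = 36 → holds
(6, 2): LHS = 144, RHS = 72 → fails
(7, 3): LHS = 441, RHS = 147 → fails

1 of 6 pairs satisfies the claim.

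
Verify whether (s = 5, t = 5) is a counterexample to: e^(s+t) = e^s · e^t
Substituting s = 5, t = 5:
LHS = e^(5+5) = e^10 ≈ 22026.5
RHS = e^5 · e^5 = e^10 ≈ 22026.5

The sides agree, so this pair does not disprove the claim.

Answer: No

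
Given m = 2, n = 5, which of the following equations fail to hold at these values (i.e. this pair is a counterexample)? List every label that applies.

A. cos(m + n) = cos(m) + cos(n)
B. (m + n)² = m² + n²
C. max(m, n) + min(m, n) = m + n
A, B

Evaluating each claim at the given values:
A. LHS = cos(7) ≈ 0.7539, RHS = cos(2) + cos(5) ≈ -0.1325 → fails here (LHS ≠ RHS)
B. LHS = 49, RHS = 29 → fails here (LHS ≠ RHS)
C. LHS = 7, RHS = 7 → holds here (LHS = RHS)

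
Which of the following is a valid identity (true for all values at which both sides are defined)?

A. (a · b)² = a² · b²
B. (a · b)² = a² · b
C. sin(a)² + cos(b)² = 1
A: holds — e.g. at (2, 2), both sides equal 16.
B: fails at (3, 5) — LHS = 225, RHS = 45.
C: fails at (2, 4) — LHS = cos(4)² + sin(2)² ≈ 1.254, RHS = 1.

Answer: A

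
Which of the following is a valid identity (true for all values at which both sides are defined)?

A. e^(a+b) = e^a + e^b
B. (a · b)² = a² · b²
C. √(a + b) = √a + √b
A: fails at (4, 6) — LHS = e^10 ≈ 22026.5, RHS = e^4 + e^6 ≈ 458.
B: holds — e.g. at (2, 5), both sides equal 100.
C: fails at (3, 3) — LHS = √(6) ≈ 2.449, RHS = 2·√(3) ≈ 3.464.

Answer: B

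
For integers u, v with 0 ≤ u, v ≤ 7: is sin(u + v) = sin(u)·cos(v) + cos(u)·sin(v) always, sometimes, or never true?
Always true

The identity holds for every pair in the range. For instance at (u, v) = (0, 0): both sides equal 0.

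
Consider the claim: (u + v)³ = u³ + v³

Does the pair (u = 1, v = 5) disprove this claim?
Substituting u = 1, v = 5:
LHS = (1 + 5)³ = 216
RHS = 1³ + 5³ = 126

Since LHS ≠ RHS, this pair disproves the claim.

Answer: Yes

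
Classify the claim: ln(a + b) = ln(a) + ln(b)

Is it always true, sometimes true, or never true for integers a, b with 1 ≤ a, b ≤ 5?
It holds at (a, b) = (2, 2) (both sides equal ln(4) ≈ 1.386), but fails at (a, b) = (2, 4) (LHS = ln(6) ≈ 1.792, RHS = ln(2) + ln(4) ≈ 2.079).

Answer: Sometimes true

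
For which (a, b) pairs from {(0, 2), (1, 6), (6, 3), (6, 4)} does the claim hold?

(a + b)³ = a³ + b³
(0, 2)

Testing each pair:
(0, 2): LHS = 8, RHS = 8 → holds
(1, 6): LHS = 343, RHS = 217 → fails
(6, 3): LHS = 729, RHS = 243 → fails
(6, 4): LHS = 1000, RHS = 280 → fails

1 of 4 pairs satisfies the claim.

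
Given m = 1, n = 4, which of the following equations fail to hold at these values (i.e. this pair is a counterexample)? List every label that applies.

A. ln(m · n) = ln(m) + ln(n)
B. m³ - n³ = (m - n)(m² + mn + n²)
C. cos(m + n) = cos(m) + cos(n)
C

Evaluating each claim at the given values:
A. LHS = ln(4) ≈ 1.386, RHS = ln(4) ≈ 1.386 → holds here (LHS = RHS)
B. LHS = -63, RHS = -63 → holds here (LHS = RHS)
C. LHS = cos(5) ≈ 0.2837, RHS = cos(4) + cos(1) ≈ -0.1133 → fails here (LHS ≠ RHS)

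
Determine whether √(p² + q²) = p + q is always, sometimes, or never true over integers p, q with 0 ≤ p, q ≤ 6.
It holds at (p, q) = (0, 5) (both sides equal 5), but fails at (p, q) = (1, 2) (LHS = √(5) ≈ 2.236, RHS = 3).

Answer: Sometimes true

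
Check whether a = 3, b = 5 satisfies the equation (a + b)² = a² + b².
Fails

Substituting a = 3, b = 5:

LHS = (3 + 5)² = 64
RHS = 3² + 5² = 34

LHS ≠ RHS, so the equation does not hold at this point.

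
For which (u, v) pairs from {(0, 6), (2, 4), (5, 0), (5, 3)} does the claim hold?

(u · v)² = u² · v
(0, 6), (5, 0)

Testing each pair:
(0, 6): LHS = 0, RHS = 0 → holds
(2, 4): LHS = 64, RHS = 16 → fails
(5, 0): LHS = 0, RHS = 0 → holds
(5, 3): LHS = 225, RHS = 75 → fails

2 of 4 pairs satisfy the claim.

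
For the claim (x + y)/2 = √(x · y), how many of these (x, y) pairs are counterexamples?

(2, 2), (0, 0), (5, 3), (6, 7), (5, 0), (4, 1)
4

Testing each pair:
(2, 2): LHS = 2, RHS = 2 → satisfies claim
(0, 0): LHS = 0, RHS = 0 → satisfies claim
(5, 3): LHS = 4, RHS = √(15) ≈ 3.873 → counterexample
(6, 7): LHS = 13/2, RHS = √(42) ≈ 6.481 → counterexample
(5, 0): LHS = 5/2, RHS = 0 → counterexample
(4, 1): LHS = 5/2, RHS = 2 → counterexample

That makes 4 counterexamples.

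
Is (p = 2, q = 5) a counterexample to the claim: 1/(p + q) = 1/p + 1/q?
Yes

Substituting p = 2, q = 5:
LHS = 1/(2 + 5) = 1/7
RHS = 1/2 + 1/5 = 7/10

Since LHS ≠ RHS, this pair disproves the claim.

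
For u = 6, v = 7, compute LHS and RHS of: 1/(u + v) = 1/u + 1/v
LHS = 1/(6 + 7) = 1/13
RHS = 1/6 + 1/7 = 13/42

LHS ≠ RHS, so the equation does not hold here.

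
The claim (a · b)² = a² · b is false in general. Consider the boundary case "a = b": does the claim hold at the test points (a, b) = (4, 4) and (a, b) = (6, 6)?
At (4, 4): LHS = 256 ≠ RHS = 64
At (6, 6): LHS = 1296 ≠ RHS = 216

Answer: No, fails at both test points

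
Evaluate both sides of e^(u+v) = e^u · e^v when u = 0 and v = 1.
LHS = e^(0+1) = e ≈ 2.718
RHS = e^0 · e^1 = e ≈ 2.718

LHS = RHS: the two sides agree.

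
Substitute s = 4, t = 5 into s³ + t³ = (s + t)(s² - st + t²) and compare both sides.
LHS = 4³ + 5³ = 189
RHS = (4 + 5)(4² - 4·5 + 5²) = 189

LHS = RHS: the two sides agree.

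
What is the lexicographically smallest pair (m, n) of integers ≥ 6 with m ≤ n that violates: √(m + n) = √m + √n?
(m, n) = (6, 6)

Substituting (6, 6) into the claim:
LHS = √(6 + 6) = 2·√(3) ≈ 3.464
RHS = √6 + √6 = 2·√(6) ≈ 4.899

Since LHS ≠ RHS, this pair disproves the claim, and no lexicographically smaller pair (m ≤ n, integers ≥ 6) does.

For instance (6, 13) is also a counterexample (LHS = √(19) ≈ 4.359, RHS = √(6) + √(13) ≈ 6.055), but it's lexicographically larger.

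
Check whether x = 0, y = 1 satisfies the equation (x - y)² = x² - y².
Substituting x = 0, y = 1:

LHS = (0 - 1)² = 1
RHS = 0² - 1² = -1

LHS ≠ RHS, so the equation does not hold at this point.

Answer: Fails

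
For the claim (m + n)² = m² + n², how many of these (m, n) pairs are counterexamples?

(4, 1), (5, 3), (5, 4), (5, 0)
Testing each pair:
(4, 1): LHS = 25, RHS = 17 → counterexample
(5, 3): LHS = 64, RHS = 34 → counterexample
(5, 4): LHS = 81, RHS = 41 → counterexample
(5, 0): LHS = 25, RHS = 25 → satisfies claim

That makes 3 counterexamples.

Answer: 3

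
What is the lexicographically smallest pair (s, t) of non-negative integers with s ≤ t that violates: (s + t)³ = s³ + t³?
(s, t) = (1, 1)

At (0, 2): both sides equal 8, so it holds there.
At (0, 5): both sides equal 125, so it holds there.

Substituting (1, 1) into the claim:
LHS = (1 + 1)³ = 8
RHS = 1³ + 1³ = 2

Since LHS ≠ RHS, this pair disproves the claim, and no lexicographically smaller pair (s ≤ t, non-negative integers) does.

For instance (2, 7) is also a counterexample (LHS = 729, RHS = 351), but it's lexicographically larger.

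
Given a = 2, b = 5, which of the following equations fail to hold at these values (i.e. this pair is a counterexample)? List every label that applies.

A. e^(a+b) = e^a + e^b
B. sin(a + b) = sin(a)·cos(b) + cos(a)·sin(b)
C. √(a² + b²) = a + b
Evaluating each claim at the given values:
A. LHS = e^7 ≈ 1097, RHS = e^2 + e^5 ≈ 155.8 → fails here (LHS ≠ RHS)
B. LHS = sin(7) ≈ 0.657, RHS = sin(2)·cos(5) + sin(5)·cos(2) ≈ 0.657 → holds here (LHS = RHS)
C. LHS = √(29) ≈ 5.385, RHS = 7 → fails here (LHS ≠ RHS)

Answer: A, C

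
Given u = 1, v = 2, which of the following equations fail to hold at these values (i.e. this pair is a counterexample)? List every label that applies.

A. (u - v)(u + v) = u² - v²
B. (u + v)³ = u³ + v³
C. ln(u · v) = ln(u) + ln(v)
Evaluating each claim at the given values:
A. LHS = -3, RHS = -3 → holds here (LHS = RHS)
B. LHS = 27, RHS = 9 → fails here (LHS ≠ RHS)
C. LHS = ln(2) ≈ 0.6931, RHS = ln(2) ≈ 0.6931 → holds here (LHS = RHS)

Answer: B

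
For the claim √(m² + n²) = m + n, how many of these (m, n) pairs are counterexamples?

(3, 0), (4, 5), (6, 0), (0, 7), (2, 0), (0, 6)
1

Testing each pair:
(3, 0): LHS = 3, RHS = 3 → satisfies claim
(4, 5): LHS = √(41) ≈ 6.403, RHS = 9 → counterexample
(6, 0): LHS = 6, RHS = 6 → satisfies claim
(0, 7): LHS = 7, RHS = 7 → satisfies claim
(2, 0): LHS = 2, RHS = 2 → satisfies claim
(0, 6): LHS = 6, RHS = 6 → satisfies claim

That makes 1 counterexample.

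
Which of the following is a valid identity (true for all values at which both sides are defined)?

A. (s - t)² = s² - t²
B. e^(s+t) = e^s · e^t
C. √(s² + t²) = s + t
A: fails at (2, 4) — LHS = 4, RHS = -12.
B: holds — e.g. at (1, 1), both sides equal e^2 ≈ 7.389.
C: fails at (1, 5) — LHS = √(26) ≈ 5.099, RHS = 6.

Answer: B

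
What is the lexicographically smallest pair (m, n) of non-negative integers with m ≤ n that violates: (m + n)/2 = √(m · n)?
(m, n) = (0, 1)

At (0, 0): both sides equal 0, so it holds there.

Substituting (0, 1) into the claim:
LHS = (0 + 1)/2 = 1/2
RHS = √(0 · 1) = 0

Since LHS ≠ RHS, this pair disproves the claim, and no lexicographically smaller pair (m ≤ n, non-negative integers) does.

For instance (0, 7) is also a counterexample (LHS = 7/2, RHS = 0), but it's lexicographically larger.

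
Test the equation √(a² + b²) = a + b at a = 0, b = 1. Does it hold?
Substituting a = 0, b = 1:

LHS = √(0² + 1²) = 1
RHS = 0 + 1 = 1

LHS = RHS, so the equation holds at this point.

Answer: Holds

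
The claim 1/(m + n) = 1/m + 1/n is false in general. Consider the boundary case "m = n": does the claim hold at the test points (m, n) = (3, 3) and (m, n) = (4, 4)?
At (3, 3): LHS = 1/6 ≠ RHS = 2/3
At (4, 4): LHS = 1/8 ≠ RHS = 1/2

Answer: No, fails at both test points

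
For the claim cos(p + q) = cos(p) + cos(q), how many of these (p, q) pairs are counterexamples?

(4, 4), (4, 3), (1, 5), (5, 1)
4

Testing each pair:
(4, 4): LHS = cos(8) ≈ -0.1455, RHS = 2·cos(4) ≈ -1.307 → counterexample
(4, 3): LHS = cos(7) ≈ 0.7539, RHS = cos(3) + cos(4) ≈ -1.644 → counterexample
(1, 5): LHS = cos(6) ≈ 0.9602, RHS = cos(5) + cos(1) ≈ 0.824 → counterexample
(5, 1): LHS = cos(6) ≈ 0.9602, RHS = cos(5) + cos(1) ≈ 0.824 → counterexample

That makes 4 counterexamples.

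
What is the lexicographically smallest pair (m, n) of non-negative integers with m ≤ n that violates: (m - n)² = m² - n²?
Substituting (0, 1) into the claim:
LHS = (0 - 1)² = 1
RHS = 0² - 1² = -1

Since LHS ≠ RHS, this pair disproves the claim, and no lexicographically smaller pair (m ≤ n, non-negative integers) does.

For instance (4, 6) is also a counterexample (LHS = 4, RHS = -20), but it's lexicographically larger.

Answer: (m, n) = (0, 1)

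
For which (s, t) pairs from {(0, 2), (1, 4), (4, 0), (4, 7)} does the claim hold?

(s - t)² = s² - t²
(4, 0)

Testing each pair:
(0, 2): LHS = 4, RHS = -4 → fails
(1, 4): LHS = 9, RHS = -15 → fails
(4, 0): LHS = 16, RHS = 16 → holds
(4, 7): LHS = 9, RHS = -33 → fails

1 of 4 pairs satisfies the claim.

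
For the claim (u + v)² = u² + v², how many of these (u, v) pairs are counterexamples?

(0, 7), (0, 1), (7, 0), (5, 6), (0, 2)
Testing each pair:
(0, 7): LHS = 49, RHS = 49 → satisfies claim
(0, 1): LHS = 1, RHS = 1 → satisfies claim
(7, 0): LHS = 49, RHS = 49 → satisfies claim
(5, 6): LHS = 121, RHS = 61 → counterexample
(0, 2): LHS = 4, RHS = 4 → satisfies claim

That makes 1 counterexample.

Answer: 1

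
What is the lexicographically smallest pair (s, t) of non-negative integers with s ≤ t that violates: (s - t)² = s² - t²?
Substituting (0, 1) into the claim:
LHS = (0 - 1)² = 1
RHS = 0² - 1² = -1

Since LHS ≠ RHS, this pair disproves the claim, and no lexicographically smaller pair (s ≤ t, non-negative integers) does.

For instance (4, 5) is also a counterexample (LHS = 1, RHS = -9), but it's lexicographically larger.

Answer: (s, t) = (0, 1)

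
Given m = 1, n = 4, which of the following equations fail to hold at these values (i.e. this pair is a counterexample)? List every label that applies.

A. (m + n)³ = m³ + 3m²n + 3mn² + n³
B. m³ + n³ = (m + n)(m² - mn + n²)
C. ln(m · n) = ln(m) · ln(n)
C

Evaluating each claim at the given values:
A. LHS = 125, RHS = 125 → holds here (LHS = RHS)
B. LHS = 65, RHS = 65 → holds here (LHS = RHS)
C. LHS = ln(4) ≈ 1.386, RHS = 0 → fails here (LHS ≠ RHS)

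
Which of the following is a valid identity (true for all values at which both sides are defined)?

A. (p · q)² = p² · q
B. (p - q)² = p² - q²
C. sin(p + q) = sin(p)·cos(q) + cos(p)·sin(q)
C

A: fails at (3, 7) — LHS = 441, RHS = 63.
B: fails at (2, 3) — LHS = 1, RHS = -5.
C: holds — e.g. at (3, 3), both sides equal sin(6) ≈ -0.2794.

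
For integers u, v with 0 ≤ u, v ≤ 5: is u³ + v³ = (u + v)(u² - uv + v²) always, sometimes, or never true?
The identity holds for every pair in the range. For instance at (u, v) = (3, 4): both sides equal 91.

Answer: Always true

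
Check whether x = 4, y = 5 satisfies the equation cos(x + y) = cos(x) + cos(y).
Fails

Substituting x = 4, y = 5:

LHS = cos(4 + 5) = cos(9) ≈ -0.9111
RHS = cos(4) + cos(5) ≈ -0.37

LHS ≠ RHS, so the equation does not hold at this point.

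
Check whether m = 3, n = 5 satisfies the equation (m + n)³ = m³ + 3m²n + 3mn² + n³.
Substituting m = 3, n = 5:

LHS = (3 + 5)³ = 512
RHS = 3³ + 3·3²·5 + 3·3·5² + 5³ = 512

LHS = RHS, so the equation holds at this point.

Answer: Holds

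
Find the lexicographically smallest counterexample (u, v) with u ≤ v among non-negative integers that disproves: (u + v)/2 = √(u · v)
(u, v) = (0, 1)

At (0, 0): both sides equal 0, so it holds there.

Substituting (0, 1) into the claim:
LHS = (0 + 1)/2 = 1/2
RHS = √(0 · 1) = 0

Since LHS ≠ RHS, this pair disproves the claim, and no lexicographically smaller pair (u ≤ v, non-negative integers) does.

For instance (2, 3) is also a counterexample (LHS = 5/2, RHS = √(6) ≈ 2.449), but it's lexicographically larger.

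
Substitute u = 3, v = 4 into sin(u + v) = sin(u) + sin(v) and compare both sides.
LHS = sin(3 + 4) = sin(7) ≈ 0.657
RHS = sin(3) + sin(4) ≈ -0.6157

LHS ≠ RHS (they differ by about 1.273), so the equation does not hold here.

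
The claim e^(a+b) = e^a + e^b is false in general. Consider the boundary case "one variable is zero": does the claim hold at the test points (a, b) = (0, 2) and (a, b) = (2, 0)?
At (0, 2): LHS = e^2 ≈ 7.389 ≠ RHS = 1 + e^2 ≈ 8.389
At (2, 0): LHS = e^2 ≈ 7.389 ≠ RHS = 1 + e^2 ≈ 8.389

Answer: No, fails at both test points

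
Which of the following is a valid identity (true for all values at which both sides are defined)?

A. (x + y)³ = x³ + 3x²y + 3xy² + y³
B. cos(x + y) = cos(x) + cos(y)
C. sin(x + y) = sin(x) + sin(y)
A

A: holds — e.g. at (1, 1), both sides equal 8.
B: fails at (4, 6) — LHS = cos(10) ≈ -0.8391, RHS = cos(4) + cos(6) ≈ 0.3065.
C: fails at (2, 5) — LHS = sin(7) ≈ 0.657, RHS = sin(5) + sin(2) ≈ -0.04963.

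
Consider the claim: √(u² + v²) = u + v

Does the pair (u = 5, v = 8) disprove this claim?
Yes

Substituting u = 5, v = 8:
LHS = √(5² + 8²) = √(89) ≈ 9.434
RHS = 5 + 8 = 13

Since LHS ≠ RHS, this pair disproves the claim.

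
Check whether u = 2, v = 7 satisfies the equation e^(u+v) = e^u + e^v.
Substituting u = 2, v = 7:

LHS = e^(2+7) = e^9 ≈ 8103
RHS = e^2 + e^7 ≈ 1104

LHS ≠ RHS, so the equation does not hold at this point.

Answer: Fails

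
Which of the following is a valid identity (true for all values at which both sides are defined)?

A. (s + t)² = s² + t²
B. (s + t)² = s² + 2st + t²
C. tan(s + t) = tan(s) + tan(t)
A: fails at (2, 3) — LHS = 25, RHS = 13.
B: holds — e.g. at (2, 3), both sides equal 25.
C: fails at (2, 4) — LHS = tan(6) ≈ -0.291, RHS = tan(2) + tan(4) ≈ -1.027.

Answer: B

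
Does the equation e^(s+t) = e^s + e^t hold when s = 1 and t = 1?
Fails

Substituting s = 1, t = 1:

LHS = e^(1+1) = e^2 ≈ 7.389
RHS = e^1 + e^1 = 2·e ≈ 5.437

LHS ≠ RHS, so the equation does not hold at this point.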